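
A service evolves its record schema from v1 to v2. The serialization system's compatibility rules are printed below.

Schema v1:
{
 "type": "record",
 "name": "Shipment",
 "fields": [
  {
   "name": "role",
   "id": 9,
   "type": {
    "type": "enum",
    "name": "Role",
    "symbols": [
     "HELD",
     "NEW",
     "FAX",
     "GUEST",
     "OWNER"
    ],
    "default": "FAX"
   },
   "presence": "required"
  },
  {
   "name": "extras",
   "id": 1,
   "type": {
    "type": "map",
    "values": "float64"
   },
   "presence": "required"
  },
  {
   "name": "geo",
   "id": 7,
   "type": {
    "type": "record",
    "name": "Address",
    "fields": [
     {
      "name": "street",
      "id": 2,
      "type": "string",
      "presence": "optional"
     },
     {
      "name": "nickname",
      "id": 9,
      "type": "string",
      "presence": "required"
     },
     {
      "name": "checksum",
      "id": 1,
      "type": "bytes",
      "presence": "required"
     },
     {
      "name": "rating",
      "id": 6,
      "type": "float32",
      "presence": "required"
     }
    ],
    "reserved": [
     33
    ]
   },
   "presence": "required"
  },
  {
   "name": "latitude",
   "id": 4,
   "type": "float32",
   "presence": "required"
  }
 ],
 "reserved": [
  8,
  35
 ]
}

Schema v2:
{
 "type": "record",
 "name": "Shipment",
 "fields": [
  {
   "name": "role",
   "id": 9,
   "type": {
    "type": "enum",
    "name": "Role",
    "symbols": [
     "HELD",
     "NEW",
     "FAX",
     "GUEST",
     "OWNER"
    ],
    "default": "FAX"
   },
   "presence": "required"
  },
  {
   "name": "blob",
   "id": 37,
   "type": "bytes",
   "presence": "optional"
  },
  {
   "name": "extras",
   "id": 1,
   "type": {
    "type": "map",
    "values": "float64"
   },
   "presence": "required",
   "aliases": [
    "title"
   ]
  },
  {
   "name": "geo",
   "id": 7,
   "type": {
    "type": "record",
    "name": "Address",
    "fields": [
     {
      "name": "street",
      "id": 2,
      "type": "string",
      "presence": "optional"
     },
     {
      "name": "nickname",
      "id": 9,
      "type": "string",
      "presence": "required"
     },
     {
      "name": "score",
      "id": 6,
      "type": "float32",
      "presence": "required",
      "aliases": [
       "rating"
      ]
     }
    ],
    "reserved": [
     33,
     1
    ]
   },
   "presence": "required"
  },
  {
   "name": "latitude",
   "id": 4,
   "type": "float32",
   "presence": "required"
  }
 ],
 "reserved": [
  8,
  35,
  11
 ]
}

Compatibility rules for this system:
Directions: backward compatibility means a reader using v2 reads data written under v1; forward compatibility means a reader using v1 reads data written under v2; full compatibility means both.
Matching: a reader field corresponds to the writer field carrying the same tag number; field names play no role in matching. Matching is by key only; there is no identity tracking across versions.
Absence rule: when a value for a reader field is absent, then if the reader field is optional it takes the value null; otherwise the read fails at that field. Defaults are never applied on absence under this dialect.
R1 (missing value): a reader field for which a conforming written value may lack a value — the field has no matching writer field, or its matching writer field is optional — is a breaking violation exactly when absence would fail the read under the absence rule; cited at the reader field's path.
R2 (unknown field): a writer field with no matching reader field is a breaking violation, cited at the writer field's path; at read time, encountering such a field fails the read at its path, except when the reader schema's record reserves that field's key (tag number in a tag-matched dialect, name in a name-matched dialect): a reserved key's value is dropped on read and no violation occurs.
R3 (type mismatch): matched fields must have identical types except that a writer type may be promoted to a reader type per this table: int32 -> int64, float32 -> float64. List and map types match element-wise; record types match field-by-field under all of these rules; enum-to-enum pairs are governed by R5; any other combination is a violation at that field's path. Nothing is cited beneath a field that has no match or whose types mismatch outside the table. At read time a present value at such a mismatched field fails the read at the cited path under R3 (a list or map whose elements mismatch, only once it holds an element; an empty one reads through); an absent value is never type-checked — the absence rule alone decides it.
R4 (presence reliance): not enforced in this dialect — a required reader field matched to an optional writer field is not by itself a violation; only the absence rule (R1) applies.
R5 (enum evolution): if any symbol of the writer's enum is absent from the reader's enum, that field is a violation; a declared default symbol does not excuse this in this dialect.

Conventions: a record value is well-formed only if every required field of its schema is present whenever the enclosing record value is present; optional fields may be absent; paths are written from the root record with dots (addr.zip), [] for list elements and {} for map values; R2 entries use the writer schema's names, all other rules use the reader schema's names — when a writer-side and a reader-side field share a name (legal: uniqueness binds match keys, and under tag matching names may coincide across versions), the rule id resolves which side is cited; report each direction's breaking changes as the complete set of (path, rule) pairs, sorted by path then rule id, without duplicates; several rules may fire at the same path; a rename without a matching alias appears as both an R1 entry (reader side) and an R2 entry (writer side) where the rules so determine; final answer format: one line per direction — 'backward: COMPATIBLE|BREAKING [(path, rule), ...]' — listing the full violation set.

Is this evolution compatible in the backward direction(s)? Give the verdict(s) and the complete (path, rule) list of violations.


backward: COMPATIBLE []

arrows below run writer -> reader for Shipment
checking backward for Shipment: reader v2 against writer v1:
  writer required, Role -> Role: reader role maps from writer role
  no writer field matches reader blob
  writer required, map<string, float64> -> map<string, float64>: reader extras maps from writer extras
  writer required, Address -> Address: reader geo maps from writer geo
  writer required, float32 -> float32: reader latitude maps from writer latitude
  writer optional, string -> string: reader geo.street maps from writer geo.street
  writer required, string -> string: reader geo.nickname maps from writer geo.nickname
  writer required, float32 -> float32: reader geo.score maps from writer geo.rating
  writer geo.checksum: unknown to reader
  => backward: COMPATIBLE
the other Shipment changes do not affect what is asked:
  added field blob to record Shipment: optional bytes, tag 37 (in v2 it sits immediately before extras) -> fires only in the forward direction of Shipment, which is not asked here
  renamed field rating to score in record Address (alias rating declared on the renamed field) -> fires no rule on Shipment, leaving the asked answer as it is
  removed field checksum from record Address (its key 1 joins the reserved list) -> fires only in the forward direction of Shipment, which is not asked here


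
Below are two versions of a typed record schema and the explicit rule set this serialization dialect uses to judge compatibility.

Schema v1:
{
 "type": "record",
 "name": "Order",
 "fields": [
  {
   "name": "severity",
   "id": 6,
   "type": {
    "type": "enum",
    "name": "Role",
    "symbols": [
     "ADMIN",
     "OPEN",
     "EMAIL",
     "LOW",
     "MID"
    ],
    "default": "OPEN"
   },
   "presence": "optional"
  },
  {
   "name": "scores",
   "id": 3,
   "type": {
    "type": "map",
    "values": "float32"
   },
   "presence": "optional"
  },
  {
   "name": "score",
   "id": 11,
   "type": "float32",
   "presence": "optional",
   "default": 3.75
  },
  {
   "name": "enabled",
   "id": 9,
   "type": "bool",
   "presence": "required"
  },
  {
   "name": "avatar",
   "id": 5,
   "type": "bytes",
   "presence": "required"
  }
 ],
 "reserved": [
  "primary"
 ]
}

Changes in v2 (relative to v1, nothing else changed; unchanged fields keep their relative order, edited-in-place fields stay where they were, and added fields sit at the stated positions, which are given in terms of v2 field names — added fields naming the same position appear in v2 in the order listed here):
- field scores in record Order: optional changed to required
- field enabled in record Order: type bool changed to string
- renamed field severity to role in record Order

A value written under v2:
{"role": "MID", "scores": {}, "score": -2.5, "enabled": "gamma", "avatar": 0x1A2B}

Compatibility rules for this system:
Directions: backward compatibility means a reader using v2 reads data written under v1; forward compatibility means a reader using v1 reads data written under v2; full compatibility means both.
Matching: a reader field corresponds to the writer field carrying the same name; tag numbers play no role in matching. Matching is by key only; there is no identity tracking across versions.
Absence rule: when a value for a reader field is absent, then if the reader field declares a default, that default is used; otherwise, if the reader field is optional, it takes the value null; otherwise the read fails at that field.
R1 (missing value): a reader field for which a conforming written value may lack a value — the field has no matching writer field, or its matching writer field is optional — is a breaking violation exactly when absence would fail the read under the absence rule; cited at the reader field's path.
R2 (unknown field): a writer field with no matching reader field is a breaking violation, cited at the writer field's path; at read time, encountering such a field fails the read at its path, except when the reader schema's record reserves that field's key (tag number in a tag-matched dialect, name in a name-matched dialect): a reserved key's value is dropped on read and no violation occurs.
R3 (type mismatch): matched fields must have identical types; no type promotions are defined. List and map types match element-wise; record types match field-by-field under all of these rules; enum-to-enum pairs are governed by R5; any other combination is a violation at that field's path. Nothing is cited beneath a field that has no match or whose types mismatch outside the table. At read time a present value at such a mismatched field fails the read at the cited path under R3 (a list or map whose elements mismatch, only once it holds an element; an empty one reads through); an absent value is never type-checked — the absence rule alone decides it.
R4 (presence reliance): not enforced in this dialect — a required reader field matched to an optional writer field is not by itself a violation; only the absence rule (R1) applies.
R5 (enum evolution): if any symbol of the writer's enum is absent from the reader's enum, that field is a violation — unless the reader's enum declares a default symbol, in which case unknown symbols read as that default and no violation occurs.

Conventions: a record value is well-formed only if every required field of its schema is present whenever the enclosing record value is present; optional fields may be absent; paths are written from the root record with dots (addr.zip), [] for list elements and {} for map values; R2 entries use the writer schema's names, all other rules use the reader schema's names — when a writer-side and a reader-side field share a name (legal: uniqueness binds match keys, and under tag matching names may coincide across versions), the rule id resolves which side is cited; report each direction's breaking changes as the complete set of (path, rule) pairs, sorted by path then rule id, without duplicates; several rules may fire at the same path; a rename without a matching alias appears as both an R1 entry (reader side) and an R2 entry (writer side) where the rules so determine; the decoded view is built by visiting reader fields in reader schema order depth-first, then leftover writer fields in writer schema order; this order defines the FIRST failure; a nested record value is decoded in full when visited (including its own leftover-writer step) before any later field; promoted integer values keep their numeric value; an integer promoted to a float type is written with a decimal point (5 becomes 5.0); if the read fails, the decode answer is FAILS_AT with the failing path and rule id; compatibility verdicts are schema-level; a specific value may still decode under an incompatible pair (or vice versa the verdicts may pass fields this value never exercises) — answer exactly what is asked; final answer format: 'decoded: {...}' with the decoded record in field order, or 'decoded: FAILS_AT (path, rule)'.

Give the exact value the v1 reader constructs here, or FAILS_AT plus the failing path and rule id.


decoded: FAILS_AT (enabled, R3)

arrows below run writer -> reader for Order
decode walk for Order under reader schema v1:
  severity := null (not supplied -> null)
  scores := {}
  score := -2.5
  read fails at enabled under R3
  => FAILS_AT (enabled, R3)
checking off the Order differences that do not matter here:
  field scores in record Order: optional changed to required -> matters for Order compatibility verdicts, not for this value's decode
  renamed field severity to role in record Order -> matters for Order compatibility verdicts, not for this value's decode


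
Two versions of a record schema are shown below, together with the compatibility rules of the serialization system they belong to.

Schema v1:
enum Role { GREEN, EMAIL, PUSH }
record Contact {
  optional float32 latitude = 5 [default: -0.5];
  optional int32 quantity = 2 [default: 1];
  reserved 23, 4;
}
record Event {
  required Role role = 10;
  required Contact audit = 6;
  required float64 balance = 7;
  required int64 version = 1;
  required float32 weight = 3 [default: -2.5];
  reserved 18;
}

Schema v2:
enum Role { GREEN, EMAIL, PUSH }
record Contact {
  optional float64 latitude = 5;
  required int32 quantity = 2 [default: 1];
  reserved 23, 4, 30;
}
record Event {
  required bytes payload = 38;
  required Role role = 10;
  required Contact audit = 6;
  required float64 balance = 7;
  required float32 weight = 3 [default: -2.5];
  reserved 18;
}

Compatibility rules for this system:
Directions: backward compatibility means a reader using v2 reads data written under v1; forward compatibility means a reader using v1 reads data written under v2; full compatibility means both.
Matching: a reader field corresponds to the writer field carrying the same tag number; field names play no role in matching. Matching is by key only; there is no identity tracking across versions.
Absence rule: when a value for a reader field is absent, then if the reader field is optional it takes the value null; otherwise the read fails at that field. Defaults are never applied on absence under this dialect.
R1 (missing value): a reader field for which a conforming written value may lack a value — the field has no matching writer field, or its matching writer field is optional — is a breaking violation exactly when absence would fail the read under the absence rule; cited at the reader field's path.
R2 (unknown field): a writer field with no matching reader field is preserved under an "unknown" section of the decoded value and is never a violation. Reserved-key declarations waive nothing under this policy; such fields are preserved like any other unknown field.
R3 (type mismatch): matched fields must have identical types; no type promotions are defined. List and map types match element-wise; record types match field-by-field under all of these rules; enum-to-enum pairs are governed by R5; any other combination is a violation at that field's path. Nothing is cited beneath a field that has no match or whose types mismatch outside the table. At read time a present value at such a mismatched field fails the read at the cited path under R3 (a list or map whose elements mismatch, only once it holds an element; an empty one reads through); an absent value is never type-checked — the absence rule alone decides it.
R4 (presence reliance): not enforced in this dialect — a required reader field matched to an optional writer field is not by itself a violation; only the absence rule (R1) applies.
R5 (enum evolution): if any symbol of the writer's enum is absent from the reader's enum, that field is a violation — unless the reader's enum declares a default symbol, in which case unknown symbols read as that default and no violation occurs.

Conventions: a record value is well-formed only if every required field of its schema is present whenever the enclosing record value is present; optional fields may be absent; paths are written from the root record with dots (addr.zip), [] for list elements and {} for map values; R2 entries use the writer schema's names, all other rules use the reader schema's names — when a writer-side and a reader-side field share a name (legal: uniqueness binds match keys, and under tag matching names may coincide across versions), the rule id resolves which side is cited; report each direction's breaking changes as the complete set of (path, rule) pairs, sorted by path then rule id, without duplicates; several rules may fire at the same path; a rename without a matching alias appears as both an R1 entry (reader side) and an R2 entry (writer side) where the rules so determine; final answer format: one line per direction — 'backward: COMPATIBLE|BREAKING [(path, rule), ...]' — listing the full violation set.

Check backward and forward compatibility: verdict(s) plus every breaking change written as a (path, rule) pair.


backward: BREAKING [(audit.latitude, R3), (audit.quantity, R1), (payload, R1)]; forward: BREAKING [(audit.latitude, R3), (version, R1)]

in Event below, arrows point writer -> reader
backward on Event — v2 reading data written by v1:
  payload: no writer match
  role <- role (Role -> Role, writer required)
  audit <- audit (Contact -> Contact, writer required)
  balance <- balance (float64 -> float64, writer required)
  weight <- weight (float32 -> float32, writer required)
  writer field version has no reader counterpart
  audit.latitude <- audit.latitude (float32 -> float64, writer optional)
  audit.quantity <- audit.quantity (int32 -> int32, writer optional)
  rule R3 violated at audit.latitude
  rule R1 violated at audit.quantity
  rule R1 violated at payload
  => 3 violation(s): backward is BREAKING for Event
forward on Event — v1 reading data written by v2:
  role <- role (Role -> Role, writer required)
  audit <- audit (Contact -> Contact, writer required)
  balance <- balance (float64 -> float64, writer required)
  version: no writer match
  weight <- weight (float32 -> float32, writer required)
  writer field payload has no reader counterpart
  audit.latitude <- audit.latitude (float64 -> float32, writer optional)
  audit.quantity <- audit.quantity (int32 -> int32, writer required)
  rule R3 violated at audit.latitude
  rule R1 violated at version
  => 2 violation(s): forward is BREAKING for Event


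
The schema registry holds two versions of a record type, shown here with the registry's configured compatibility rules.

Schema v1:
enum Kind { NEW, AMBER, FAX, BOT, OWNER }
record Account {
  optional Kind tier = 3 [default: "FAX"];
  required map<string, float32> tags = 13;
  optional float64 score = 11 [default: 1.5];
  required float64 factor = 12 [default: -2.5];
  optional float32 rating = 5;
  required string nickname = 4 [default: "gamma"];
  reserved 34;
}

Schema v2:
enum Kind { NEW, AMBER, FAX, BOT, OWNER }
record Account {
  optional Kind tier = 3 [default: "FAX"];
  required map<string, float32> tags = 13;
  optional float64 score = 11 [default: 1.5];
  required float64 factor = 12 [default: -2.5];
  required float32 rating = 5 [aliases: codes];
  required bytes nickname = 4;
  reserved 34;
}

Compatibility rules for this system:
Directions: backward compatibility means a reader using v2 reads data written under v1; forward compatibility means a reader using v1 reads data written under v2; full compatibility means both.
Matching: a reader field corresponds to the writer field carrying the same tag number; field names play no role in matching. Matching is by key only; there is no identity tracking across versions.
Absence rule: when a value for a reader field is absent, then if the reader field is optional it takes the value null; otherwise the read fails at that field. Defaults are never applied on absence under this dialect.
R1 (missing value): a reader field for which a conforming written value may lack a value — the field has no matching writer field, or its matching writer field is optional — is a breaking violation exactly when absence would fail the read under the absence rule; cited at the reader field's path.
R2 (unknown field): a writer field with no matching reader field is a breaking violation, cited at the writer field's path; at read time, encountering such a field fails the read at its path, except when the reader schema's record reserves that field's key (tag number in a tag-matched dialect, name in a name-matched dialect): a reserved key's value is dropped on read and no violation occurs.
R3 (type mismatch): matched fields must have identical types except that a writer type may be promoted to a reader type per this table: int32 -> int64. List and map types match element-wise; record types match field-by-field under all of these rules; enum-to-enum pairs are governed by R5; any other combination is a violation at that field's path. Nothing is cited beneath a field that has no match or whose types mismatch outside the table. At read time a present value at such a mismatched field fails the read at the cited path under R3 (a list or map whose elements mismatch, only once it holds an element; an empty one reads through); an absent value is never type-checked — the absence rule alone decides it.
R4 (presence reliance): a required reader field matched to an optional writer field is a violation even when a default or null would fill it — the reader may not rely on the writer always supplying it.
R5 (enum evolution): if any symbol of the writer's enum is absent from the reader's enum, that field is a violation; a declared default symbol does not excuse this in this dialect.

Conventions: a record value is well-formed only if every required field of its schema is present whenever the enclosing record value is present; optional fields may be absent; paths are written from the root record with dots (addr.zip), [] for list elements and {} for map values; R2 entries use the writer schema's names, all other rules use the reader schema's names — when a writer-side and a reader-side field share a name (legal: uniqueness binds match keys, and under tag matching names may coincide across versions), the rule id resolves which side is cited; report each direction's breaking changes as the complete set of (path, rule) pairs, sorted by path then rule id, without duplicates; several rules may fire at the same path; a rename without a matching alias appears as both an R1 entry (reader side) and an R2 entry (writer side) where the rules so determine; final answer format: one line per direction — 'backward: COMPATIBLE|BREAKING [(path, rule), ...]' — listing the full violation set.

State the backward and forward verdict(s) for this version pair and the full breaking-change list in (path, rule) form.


arrows below run writer -> reader for Account
backward for Account (reader v2, writer v1):
  writer optional, Kind -> Kind: reader tier maps from writer tier
  writer required, map<string, float32> -> map<string, float32>: reader tags maps from writer tags
  writer optional, float64 -> float64: reader score maps from writer score
  writer required, float64 -> float64: reader factor maps from writer factor
  writer optional, float32 -> float32: reader rating maps from writer rating
  writer required, string -> bytes: reader nickname maps from writer nickname
  rule R3 violated at nickname
  rule R1 violated at rating
  rule R4 violated at rating
  => backward verdict for Account: BREAKING, 3 violation(s)
forward for Account (reader v1, writer v2):
  writer optional, Kind -> Kind: reader tier maps from writer tier
  writer required, map<string, float32> -> map<string, float32>: reader tags maps from writer tags
  writer optional, float64 -> float64: reader score maps from writer score
  writer required, float64 -> float64: reader factor maps from writer factor
  writer required, float32 -> float32: reader rating maps from writer rating
  writer required, bytes -> string: reader nickname maps from writer nickname
  rule R3 violated at nickname
  => forward verdict for Account: BREAKING, 1 violation(s)

backward: BREAKING [(nickname, R3), (rating, R1), (rating, R4)]; forward: BREAKING [(nickname, R3)]


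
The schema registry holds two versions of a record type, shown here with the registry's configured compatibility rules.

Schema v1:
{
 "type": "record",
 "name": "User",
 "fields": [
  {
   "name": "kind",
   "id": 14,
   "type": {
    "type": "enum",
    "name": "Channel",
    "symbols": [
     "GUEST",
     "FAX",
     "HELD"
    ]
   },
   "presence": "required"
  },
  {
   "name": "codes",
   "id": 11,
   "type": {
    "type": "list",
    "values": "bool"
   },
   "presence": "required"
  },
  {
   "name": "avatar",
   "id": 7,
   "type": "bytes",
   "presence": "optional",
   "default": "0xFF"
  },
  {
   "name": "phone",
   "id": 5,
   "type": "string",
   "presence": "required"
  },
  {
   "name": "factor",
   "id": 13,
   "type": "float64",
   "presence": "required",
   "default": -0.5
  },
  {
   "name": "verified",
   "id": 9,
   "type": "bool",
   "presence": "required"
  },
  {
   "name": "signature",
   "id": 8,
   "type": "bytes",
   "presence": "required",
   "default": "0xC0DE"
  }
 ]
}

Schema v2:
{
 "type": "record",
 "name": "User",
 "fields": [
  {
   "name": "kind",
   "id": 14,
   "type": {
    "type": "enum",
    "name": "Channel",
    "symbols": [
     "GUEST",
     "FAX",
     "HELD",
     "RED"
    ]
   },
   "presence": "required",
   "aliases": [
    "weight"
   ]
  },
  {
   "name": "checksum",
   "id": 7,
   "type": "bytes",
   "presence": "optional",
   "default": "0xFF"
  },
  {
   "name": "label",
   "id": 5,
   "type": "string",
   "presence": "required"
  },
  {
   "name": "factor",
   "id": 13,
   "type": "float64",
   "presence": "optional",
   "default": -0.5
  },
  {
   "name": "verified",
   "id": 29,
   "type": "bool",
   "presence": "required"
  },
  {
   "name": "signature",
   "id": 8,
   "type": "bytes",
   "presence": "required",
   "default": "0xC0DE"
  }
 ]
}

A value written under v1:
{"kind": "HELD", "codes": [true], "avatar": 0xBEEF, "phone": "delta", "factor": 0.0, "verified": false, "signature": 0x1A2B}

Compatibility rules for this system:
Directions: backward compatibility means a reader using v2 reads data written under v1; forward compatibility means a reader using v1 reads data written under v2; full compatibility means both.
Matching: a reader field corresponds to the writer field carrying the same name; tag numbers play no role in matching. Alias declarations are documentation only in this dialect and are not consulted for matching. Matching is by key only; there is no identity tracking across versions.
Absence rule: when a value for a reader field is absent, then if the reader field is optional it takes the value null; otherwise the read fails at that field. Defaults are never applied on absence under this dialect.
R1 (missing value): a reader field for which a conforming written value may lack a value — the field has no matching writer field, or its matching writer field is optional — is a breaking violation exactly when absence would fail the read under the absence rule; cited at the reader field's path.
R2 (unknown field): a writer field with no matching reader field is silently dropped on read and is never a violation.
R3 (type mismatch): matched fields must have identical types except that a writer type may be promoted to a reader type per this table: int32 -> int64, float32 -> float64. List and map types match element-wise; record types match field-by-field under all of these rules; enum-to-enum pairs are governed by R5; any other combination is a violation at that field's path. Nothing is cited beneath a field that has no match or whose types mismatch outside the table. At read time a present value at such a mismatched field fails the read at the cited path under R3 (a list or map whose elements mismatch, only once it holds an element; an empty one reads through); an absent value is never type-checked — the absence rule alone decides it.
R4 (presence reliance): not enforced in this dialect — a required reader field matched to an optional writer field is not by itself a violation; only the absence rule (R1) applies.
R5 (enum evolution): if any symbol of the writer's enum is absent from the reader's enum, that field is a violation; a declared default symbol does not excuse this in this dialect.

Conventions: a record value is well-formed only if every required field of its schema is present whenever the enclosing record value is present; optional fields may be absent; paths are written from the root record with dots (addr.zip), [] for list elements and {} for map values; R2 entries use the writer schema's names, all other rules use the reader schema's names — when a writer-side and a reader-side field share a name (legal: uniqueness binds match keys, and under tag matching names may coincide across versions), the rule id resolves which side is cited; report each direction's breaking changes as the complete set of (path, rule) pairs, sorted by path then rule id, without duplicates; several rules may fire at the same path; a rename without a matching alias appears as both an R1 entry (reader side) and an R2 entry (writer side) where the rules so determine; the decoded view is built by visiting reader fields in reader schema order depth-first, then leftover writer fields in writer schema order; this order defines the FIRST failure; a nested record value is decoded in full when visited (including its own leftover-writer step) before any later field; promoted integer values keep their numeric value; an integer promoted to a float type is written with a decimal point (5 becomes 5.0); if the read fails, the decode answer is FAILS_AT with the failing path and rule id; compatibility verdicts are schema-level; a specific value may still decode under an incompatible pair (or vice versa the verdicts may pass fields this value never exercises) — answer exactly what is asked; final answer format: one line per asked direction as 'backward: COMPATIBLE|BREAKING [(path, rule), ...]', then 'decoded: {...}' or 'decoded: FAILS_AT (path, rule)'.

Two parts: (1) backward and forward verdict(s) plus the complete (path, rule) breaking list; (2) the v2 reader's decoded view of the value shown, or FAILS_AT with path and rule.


backward: BREAKING [(label, R1)]; forward: BREAKING [(codes, R1), (factor, R1), (kind, R5), (phone, R1)]; decoded: FAILS_AT (label, R1)

each type pair in User: writer, then reader
checking backward for User: reader v2 against writer v1:
  writer required, Channel -> Channel: reader kind maps from writer kind
  no writer field matches reader checksum
  no writer field matches reader label
  writer required, float64 -> float64: reader factor maps from writer factor
  writer required, bool -> bool: reader verified maps from writer verified
  writer required, bytes -> bytes: reader signature maps from writer signature
  codes (writer side), unknown to reader
  avatar (writer side), unknown to reader
  phone (writer side), unknown to reader
  rule R1 violated at label
  => backward verdict for User: BREAKING, 1 violation(s)
checking forward for User: reader v1 against writer v2:
  writer required, Channel -> Channel: reader kind maps from writer kind
  no writer field matches reader codes
  no writer field matches reader avatar
  no writer field matches reader phone
  writer optional, float64 -> float64: reader factor maps from writer factor
  writer required, bool -> bool: reader verified maps from writer verified
  writer required, bytes -> bytes: reader signature maps from writer signature
  checksum (writer side), unknown to reader
  label (writer side), unknown to reader
  rule R1 violated at codes
  rule R1 violated at factor
  rule R5 violated at kind
  rule R1 violated at phone
  => forward verdict for User: BREAKING, 4 violation(s)
decode walk for User under reader schema v2:
  kind := "HELD"
  checksum := null (absent, optional -> null)
  read fails at label under R1 (no fill)
  => FAILS_AT (label, R1)


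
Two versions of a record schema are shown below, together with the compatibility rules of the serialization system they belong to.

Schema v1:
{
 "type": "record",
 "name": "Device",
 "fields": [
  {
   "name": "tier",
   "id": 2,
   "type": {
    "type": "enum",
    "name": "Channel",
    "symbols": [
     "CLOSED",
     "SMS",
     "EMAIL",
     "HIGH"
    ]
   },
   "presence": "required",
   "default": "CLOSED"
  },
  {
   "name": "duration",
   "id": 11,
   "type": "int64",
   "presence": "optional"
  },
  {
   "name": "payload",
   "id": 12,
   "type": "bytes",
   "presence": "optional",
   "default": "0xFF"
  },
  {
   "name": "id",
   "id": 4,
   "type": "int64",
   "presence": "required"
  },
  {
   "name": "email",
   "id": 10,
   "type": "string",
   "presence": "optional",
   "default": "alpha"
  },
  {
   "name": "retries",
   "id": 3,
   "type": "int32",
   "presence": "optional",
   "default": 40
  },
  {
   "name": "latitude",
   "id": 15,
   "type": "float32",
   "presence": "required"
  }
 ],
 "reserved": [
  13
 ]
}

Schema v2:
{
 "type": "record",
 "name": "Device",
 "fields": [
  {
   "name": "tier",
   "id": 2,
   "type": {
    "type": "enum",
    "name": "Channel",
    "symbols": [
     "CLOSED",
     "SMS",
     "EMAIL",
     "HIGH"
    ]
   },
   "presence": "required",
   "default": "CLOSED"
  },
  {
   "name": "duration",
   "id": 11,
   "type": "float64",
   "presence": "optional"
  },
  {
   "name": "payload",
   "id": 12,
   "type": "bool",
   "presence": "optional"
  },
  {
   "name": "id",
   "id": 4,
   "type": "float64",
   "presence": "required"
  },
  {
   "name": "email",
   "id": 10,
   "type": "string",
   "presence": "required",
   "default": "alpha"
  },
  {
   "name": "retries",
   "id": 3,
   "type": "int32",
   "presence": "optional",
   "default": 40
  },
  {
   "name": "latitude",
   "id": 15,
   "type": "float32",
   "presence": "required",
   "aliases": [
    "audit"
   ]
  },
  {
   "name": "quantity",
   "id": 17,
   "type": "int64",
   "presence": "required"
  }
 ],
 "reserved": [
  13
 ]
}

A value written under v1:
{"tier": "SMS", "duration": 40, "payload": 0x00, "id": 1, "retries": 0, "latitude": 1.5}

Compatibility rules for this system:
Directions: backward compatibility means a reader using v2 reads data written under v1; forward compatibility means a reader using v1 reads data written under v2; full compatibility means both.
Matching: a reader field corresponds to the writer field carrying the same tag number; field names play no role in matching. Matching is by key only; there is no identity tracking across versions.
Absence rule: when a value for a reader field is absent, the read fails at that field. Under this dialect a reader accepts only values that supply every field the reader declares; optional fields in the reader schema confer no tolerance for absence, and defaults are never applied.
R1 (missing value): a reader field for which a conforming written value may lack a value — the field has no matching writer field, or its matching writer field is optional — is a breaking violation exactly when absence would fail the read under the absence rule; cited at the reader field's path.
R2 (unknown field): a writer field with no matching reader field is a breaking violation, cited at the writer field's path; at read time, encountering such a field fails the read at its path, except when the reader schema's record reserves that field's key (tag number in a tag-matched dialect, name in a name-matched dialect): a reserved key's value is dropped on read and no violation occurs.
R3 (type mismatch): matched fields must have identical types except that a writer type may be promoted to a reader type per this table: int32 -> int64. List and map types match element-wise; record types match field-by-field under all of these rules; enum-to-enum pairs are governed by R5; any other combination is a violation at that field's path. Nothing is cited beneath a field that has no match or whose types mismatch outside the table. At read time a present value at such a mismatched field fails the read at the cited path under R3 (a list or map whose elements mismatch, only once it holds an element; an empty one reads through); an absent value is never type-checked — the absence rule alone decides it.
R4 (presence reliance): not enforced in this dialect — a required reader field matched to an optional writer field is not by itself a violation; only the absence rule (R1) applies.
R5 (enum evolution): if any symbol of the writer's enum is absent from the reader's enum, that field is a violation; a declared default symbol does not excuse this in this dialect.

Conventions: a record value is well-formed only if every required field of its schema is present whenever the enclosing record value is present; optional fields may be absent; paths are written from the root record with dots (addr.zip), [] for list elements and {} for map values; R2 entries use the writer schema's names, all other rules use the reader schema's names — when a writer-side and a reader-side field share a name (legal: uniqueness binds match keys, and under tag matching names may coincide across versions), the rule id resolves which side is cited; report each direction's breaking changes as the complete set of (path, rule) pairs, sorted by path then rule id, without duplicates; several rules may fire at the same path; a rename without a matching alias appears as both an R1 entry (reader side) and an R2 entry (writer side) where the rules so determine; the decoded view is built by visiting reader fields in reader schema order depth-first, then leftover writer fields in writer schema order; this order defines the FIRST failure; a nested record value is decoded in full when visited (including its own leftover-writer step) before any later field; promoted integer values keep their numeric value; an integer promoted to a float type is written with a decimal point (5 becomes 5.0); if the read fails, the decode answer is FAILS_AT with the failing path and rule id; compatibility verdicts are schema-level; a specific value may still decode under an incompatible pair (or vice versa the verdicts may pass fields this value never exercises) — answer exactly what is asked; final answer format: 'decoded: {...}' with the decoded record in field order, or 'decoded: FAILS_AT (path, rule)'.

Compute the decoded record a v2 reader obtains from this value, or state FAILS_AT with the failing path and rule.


in Device below, arrows point writer -> reader
decoding the Device value with the v2 reader:
  tier := "SMS"
  read fails at duration under R3
  => FAILS_AT (duration, R3)
the rest of the Device diff is inert for this question:
  field payload in record Device: type bytes changed to bool (its default is dropped) -> schema-level compatibility only; this Device value's decode is unchanged
  field email in record Device: optional changed to required -> schema-level compatibility only; this Device value's decode is unchanged
  added field quantity to record Device: required int64, tag 17 (in v2 it sits last) -> schema-level compatibility only; this Device value's decode is unchanged
  field id in record Device: type int64 changed to float64 -> schema-level compatibility only; this Device value's decode is unchanged

decoded: FAILS_AT (duration, R3)


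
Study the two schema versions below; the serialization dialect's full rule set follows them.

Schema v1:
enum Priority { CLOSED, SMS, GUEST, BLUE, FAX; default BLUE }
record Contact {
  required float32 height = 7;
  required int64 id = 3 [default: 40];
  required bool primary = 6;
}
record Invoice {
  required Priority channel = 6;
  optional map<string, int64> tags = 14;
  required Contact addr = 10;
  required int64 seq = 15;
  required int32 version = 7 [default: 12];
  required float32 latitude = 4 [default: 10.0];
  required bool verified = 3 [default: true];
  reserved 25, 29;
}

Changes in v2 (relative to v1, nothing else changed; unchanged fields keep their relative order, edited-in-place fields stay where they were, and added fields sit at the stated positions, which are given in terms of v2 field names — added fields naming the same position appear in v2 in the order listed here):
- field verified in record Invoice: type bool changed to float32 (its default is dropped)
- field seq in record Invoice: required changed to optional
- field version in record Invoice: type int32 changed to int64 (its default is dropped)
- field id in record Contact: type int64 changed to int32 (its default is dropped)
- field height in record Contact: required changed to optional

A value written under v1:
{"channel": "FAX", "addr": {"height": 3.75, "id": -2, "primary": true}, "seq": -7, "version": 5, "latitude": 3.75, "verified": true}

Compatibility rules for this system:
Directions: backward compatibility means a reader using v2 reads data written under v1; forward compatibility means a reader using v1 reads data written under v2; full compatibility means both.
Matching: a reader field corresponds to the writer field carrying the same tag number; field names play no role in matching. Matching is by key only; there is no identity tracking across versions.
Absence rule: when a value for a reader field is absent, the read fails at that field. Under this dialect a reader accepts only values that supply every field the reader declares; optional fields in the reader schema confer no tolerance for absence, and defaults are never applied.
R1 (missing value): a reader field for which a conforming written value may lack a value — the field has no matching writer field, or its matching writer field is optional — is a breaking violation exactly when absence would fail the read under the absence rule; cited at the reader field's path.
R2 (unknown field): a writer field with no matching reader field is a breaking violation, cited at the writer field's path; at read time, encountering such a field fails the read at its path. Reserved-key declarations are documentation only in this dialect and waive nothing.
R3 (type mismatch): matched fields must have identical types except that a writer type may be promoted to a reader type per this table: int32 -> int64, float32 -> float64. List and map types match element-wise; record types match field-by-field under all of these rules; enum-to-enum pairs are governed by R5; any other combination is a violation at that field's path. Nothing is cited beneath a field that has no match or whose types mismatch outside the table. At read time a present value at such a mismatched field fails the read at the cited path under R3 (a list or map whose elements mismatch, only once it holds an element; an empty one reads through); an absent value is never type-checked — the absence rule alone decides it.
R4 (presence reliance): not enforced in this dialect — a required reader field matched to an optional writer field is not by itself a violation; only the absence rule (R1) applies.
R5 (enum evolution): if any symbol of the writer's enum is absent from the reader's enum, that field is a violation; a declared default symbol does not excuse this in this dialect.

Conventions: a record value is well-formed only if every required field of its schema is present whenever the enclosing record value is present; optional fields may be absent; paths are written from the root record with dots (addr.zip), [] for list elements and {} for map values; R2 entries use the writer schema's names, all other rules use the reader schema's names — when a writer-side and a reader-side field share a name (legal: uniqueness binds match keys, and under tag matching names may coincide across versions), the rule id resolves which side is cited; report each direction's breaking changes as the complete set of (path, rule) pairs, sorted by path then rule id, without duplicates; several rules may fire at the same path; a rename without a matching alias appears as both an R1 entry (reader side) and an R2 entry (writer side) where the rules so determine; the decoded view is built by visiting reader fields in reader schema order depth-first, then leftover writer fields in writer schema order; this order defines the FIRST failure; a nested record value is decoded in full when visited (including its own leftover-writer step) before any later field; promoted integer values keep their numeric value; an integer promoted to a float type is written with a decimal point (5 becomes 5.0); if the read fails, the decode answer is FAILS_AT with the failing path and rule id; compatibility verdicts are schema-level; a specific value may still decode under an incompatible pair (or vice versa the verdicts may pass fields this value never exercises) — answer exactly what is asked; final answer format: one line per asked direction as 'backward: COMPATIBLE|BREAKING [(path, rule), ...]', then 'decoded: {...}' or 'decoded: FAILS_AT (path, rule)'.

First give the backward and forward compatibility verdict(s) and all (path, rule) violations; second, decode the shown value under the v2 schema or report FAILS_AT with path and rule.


the writer's type comes first in each Invoice pair
backward on Invoice — v2 reading data written by v1:
  channel <- channel (Priority -> Priority, writer required)
  tags <- tags (map<string, int64> -> map<string, int64>, writer optional)
  addr <- addr (Contact -> Contact, writer required)
  seq <- seq (int64 -> int64, writer required)
  version <- version (int32 -> int64, writer required)
  latitude <- latitude (float32 -> float32, writer required)
  verified <- verified (bool -> float32, writer required)
  addr.height <- addr.height (float32 -> float32, writer required)
  addr.id <- addr.id (int64 -> int32, writer required)
  addr.primary <- addr.primary (bool -> bool, writer required)
  breaking: (addr.id, R3)
  breaking: (tags, R1)
  breaking: (verified, R3)
  => backward: BREAKING (3)
forward on Invoice — v1 reading data written by v2:
  channel <- channel (Priority -> Priority, writer required)
  tags <- tags (map<string, int64> -> map<string, int64>, writer optional)
  addr <- addr (Contact -> Contact, writer required)
  seq <- seq (int64 -> int64, writer optional)
  version <- version (int64 -> int32, writer required)
  latitude <- latitude (float32 -> float32, writer required)
  verified <- verified (float32 -> bool, writer required)
  addr.height <- addr.height (float32 -> float32, writer optional)
  addr.id <- addr.id (int32 -> int64, writer required)
  addr.primary <- addr.primary (bool -> bool, writer required)
  breaking: (addr.height, R1)
  breaking: (seq, R1)
  breaking: (tags, R1)
  breaking: (verified, R3)
  breaking: (version, R3)
  => forward: BREAKING (5)
migrating the Invoice value to v2:
  channel := "FAX"
  read fails at tags under R1 (no fill)
  => FAILS_AT (tags, R1)

backward: BREAKING [(addr.id, R3), (tags, R1), (verified, R3)]; forward: BREAKING [(addr.height, R1), (seq, R1), (tags, R1), (verified, R3), (version, R3)]; decoded: FAILS_AT (tags, R1)
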